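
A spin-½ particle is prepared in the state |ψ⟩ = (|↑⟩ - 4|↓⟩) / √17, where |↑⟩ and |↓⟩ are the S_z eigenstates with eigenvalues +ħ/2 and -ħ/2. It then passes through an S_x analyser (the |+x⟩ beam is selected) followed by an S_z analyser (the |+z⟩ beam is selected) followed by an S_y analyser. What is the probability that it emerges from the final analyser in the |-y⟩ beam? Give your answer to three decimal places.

0.066

First analyser (S_x): P(|+x⟩) = |⟨+x|ψ⟩|² = 9/34.
After stage 1 the state is |+x⟩; P(|+z⟩) = |⟨+z|+x⟩|² = 1/2.
After stage 2 the state is |+z⟩; P(|-y⟩) = |⟨-y|+z⟩|² = 1/2.
Joint probability = 9/34 × 1/2 × 1/2 = 0.066.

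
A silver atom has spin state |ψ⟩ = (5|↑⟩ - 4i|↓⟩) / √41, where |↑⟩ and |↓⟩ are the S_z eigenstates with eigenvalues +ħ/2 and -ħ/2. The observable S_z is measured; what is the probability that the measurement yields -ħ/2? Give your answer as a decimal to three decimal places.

The -ħ/2 outcome corresponds to |↓⟩. Its amplitude in |ψ⟩ is -4i/√41.
P = |-4i|² / 41 = 16/41.

0.390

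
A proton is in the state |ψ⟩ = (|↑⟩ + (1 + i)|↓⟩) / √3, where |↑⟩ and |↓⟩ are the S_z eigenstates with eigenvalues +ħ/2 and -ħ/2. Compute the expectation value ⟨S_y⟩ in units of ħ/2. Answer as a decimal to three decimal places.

⟨σ_y⟩ = 2 Im(a* b)/(|a|²+|b|²) with a = 1, b = (1 + i).
a* b = (1 + i), so ⟨σ_y⟩ = 2/3.
⟨S_y⟩ = (ħ/2)·⟨σ_y⟩.

0.667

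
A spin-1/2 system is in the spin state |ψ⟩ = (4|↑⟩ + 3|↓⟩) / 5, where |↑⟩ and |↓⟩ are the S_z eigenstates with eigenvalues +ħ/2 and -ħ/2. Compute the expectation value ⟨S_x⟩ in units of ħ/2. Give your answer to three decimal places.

0.960

⟨σ_x⟩ = 2 Re(a* b)/(|a|²+|b|²) with a = 4, b = 3.
a* b = 12, so ⟨σ_x⟩ = 24/25.
⟨S_x⟩ = (ħ/2)·⟨σ_x⟩.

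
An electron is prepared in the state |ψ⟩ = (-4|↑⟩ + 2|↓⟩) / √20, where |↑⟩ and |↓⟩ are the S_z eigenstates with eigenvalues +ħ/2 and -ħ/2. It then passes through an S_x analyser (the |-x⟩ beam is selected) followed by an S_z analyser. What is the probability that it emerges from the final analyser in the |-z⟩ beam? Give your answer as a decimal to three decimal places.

First analyser (S_x): P(|-x⟩) = |⟨-x|ψ⟩|² = 36/40.
After stage 1 the state is |-x⟩; P(|-z⟩) = |⟨-z|-x⟩|² = 1/2.
Joint probability = 36/40 × 1/2 = 0.450.

0.450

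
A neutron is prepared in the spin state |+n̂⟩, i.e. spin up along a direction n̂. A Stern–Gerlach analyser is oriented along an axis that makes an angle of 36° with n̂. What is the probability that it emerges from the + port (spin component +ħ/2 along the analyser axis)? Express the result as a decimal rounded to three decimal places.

0.905

For spin-½, the probability of finding spin-up along an axis at angle θ to the initial spin direction is cos²(θ/2); spin-down is sin²(θ/2).
θ = 36°, so P = cos²(18°) ≈ 0.905.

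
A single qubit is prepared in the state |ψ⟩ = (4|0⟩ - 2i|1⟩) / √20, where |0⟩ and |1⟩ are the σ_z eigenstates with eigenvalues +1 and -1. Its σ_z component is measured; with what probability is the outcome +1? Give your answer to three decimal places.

0.800

The +1 outcome corresponds to |0⟩. Its amplitude in |ψ⟩ is 4/√20.
P = |4|² / 20 = 16/20.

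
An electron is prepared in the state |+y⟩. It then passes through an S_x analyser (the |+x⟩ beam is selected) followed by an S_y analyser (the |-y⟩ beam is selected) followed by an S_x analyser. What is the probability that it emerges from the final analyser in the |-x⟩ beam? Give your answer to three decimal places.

0.125

First analyser (S_x): from |+y⟩, P(|+x⟩) = 1/2.
After stage 1 the state is |+x⟩; P(|-y⟩) = |⟨-y|+x⟩|² = 1/2.
After stage 2 the state is |-y⟩; P(|-x⟩) = |⟨-x|-y⟩|² = 1/2.
Joint probability = 1/2 × 1/2 × 1/2 = 0.125.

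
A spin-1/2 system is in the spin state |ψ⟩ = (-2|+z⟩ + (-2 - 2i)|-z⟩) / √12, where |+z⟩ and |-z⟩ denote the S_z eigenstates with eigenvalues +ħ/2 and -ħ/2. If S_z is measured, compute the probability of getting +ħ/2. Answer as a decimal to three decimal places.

0.333

The +ħ/2 outcome corresponds to |+z⟩. Its amplitude in |ψ⟩ is -2/√12.
P = |-2|² / 12 = 4/12.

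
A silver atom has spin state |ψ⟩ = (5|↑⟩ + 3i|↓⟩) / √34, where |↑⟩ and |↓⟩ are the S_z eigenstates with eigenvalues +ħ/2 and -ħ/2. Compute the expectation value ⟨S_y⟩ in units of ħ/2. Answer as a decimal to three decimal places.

⟨σ_y⟩ = 2 Im(a* b)/(|a|²+|b|²) with a = 5, b = 3i.
a* b = 15i, so ⟨σ_y⟩ = 30/34.
⟨S_y⟩ = (ħ/2)·⟨σ_y⟩.

0.882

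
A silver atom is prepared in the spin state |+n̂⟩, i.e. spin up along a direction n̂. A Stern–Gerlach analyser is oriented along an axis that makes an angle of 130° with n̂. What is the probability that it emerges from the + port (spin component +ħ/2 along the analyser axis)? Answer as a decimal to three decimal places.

For spin-½, the probability of finding spin-up along an axis at angle θ to the initial spin direction is cos²(θ/2); spin-down is sin²(θ/2).
θ = 130°, so P = cos²(65°) ≈ 0.179.

0.179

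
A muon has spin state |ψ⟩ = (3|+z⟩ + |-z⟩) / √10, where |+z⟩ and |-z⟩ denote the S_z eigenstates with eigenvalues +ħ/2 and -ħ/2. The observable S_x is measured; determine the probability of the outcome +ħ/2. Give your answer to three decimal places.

|+x⟩ = (|+z⟩ + |-z⟩)/√2, so ⟨+x|ψ⟩ = (4) / (√2·√10).
P = |4|² / 20 = 16/20.

0.800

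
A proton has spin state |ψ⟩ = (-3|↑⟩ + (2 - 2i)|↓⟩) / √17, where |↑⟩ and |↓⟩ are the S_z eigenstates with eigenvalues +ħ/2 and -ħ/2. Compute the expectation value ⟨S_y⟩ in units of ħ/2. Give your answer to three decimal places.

0.706

⟨σ_y⟩ = 2 Im(a* b)/(|a|²+|b|²) with a = -3, b = (2 - 2i).
a* b = (-6 + 6i), so ⟨σ_y⟩ = 12/17.
⟨S_y⟩ = (ħ/2)·⟨σ_y⟩.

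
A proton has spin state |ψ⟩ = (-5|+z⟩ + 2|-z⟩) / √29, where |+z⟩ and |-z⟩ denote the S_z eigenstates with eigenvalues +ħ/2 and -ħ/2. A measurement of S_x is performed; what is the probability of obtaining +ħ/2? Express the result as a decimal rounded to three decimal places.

0.155

|+x⟩ = (|+z⟩ + |-z⟩)/√2, so ⟨+x|ψ⟩ = (-3) / (√2·√29).
P = |-3|² / 58 = 9/58.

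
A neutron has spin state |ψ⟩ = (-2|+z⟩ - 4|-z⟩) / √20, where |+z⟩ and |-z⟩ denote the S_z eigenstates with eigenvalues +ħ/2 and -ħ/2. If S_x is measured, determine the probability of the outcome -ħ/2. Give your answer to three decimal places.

|-x⟩ = (|+z⟩ - |-z⟩)/√2, so ⟨-x|ψ⟩ = (2) / (√2·√20).
P = |2|² / 40 = 4/40.

0.100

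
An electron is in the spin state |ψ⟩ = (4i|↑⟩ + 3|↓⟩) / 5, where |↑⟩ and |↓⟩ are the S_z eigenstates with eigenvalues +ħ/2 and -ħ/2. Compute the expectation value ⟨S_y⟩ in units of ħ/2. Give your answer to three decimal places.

⟨σ_y⟩ = 2 Im(a* b)/(|a|²+|b|²) with a = 4i, b = 3.
a* b = -12i, so ⟨σ_y⟩ = -24/25.
⟨S_y⟩ = (ħ/2)·⟨σ_y⟩.

-0.960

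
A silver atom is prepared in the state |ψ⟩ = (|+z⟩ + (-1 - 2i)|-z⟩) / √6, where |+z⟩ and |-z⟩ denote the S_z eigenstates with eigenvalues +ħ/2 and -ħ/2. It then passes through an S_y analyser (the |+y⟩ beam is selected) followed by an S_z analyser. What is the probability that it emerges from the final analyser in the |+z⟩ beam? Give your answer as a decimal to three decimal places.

First analyser (S_y): P(|+y⟩) = |⟨+y|ψ⟩|² = 2/12.
After stage 1 the state is |+y⟩; P(|+z⟩) = |⟨+z|+y⟩|² = 1/2.
Joint probability = 2/12 × 1/2 = 0.083.

0.083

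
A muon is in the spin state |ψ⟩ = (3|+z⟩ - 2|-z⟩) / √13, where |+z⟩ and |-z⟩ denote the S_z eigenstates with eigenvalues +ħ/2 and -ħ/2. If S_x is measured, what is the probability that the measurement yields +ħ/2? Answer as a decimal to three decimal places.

|+x⟩ = (|+z⟩ + |-z⟩)/√2, so ⟨+x|ψ⟩ = (1) / (√2·√13).
P = |1|² / 26 = 1/26.

0.038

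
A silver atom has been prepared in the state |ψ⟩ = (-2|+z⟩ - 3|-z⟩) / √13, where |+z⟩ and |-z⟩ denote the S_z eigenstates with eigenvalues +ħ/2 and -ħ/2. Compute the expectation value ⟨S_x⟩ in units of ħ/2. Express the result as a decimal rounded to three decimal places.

0.923

⟨σ_x⟩ = 2 Re(a* b)/(|a|²+|b|²) with a = -2, b = -3.
a* b = 6, so ⟨σ_x⟩ = 12/13.
⟨S_x⟩ = (ħ/2)·⟨σ_x⟩.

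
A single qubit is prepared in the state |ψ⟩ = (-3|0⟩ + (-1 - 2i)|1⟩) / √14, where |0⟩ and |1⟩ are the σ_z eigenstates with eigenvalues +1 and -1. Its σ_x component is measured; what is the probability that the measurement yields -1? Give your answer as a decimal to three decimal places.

0.286

|-x⟩ = (|0⟩ - |1⟩)/√2, so ⟨-x|ψ⟩ = (-2 + 2i) / (√2·√14).
P = |-2 + 2i|² / 28 = 8/28.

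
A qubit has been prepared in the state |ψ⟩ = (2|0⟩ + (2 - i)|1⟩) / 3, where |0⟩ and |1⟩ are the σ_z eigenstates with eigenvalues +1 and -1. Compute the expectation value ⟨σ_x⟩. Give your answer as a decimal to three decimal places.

⟨σ_x⟩ = 2 Re(a* b)/(|a|²+|b|²) with a = 2, b = (2 - i).
a* b = (4 - 2i), so ⟨σ_x⟩ = 8/9.

0.889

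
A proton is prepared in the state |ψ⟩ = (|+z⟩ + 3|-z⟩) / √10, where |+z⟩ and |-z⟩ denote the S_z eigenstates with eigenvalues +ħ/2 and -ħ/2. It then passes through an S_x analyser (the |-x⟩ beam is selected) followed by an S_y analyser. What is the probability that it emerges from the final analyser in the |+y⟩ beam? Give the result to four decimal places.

0.1000

First analyser (S_x): P(|-x⟩) = |⟨-x|ψ⟩|² = 4/20.
After stage 1 the state is |-x⟩; P(|+y⟩) = |⟨+y|-x⟩|² = 1/2.
Joint probability = 4/20 × 1/2 = 0.1000.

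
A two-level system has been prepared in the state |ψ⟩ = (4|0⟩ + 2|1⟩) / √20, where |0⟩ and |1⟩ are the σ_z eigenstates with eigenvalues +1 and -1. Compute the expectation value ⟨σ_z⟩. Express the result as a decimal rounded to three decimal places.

⟨σ_z⟩ = |a|² - |b|² divided by |a|²+|b|², with a, b the |0⟩, |1⟩ amplitudes.
= (16 - 4)/20 = 12/20.

0.600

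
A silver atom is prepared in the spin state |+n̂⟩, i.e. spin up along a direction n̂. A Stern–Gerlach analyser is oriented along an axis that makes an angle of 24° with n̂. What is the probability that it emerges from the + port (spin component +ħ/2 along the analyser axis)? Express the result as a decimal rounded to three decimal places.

For spin-½, the probability of finding spin-up along an axis at angle θ to the initial spin direction is cos²(θ/2); spin-down is sin²(θ/2).
θ = 24°, so P = cos²(12°) ≈ 0.957.

0.957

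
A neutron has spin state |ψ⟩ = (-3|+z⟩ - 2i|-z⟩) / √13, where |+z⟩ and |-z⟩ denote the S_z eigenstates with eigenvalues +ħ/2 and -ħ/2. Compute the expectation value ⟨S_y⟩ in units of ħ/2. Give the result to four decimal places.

⟨σ_y⟩ = 2 Im(a* b)/(|a|²+|b|²) with a = -3, b = -2i.
a* b = 6i, so ⟨σ_y⟩ = 12/13.
⟨S_y⟩ = (ħ/2)·⟨σ_y⟩.

0.9231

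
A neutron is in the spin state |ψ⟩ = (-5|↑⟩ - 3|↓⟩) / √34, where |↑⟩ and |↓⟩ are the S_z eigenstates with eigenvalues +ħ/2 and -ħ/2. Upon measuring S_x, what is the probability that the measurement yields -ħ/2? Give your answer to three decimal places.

0.059

|-x⟩ = (|↑⟩ - |↓⟩)/√2, so ⟨-x|ψ⟩ = (-2) / (√2·√34).
P = |-2|² / 68 = 4/68.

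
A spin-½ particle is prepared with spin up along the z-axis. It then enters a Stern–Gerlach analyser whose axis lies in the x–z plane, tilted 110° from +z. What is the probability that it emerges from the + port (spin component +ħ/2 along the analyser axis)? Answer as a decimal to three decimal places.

0.329

For spin-½, the probability of finding spin-up along an axis at angle θ to the initial spin direction is cos²(θ/2); spin-down is sin²(θ/2).
θ = 110°, so P = cos²(55°) ≈ 0.329.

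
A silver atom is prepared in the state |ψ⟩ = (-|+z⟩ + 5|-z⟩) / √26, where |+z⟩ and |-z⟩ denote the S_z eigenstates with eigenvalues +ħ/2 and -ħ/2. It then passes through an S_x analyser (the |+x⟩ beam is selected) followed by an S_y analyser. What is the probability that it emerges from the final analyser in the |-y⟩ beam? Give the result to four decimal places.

0.1538

First analyser (S_x): P(|+x⟩) = |⟨+x|ψ⟩|² = 16/52.
After stage 1 the state is |+x⟩; P(|-y⟩) = |⟨-y|+x⟩|² = 1/2.
Joint probability = 16/52 × 1/2 = 0.1538.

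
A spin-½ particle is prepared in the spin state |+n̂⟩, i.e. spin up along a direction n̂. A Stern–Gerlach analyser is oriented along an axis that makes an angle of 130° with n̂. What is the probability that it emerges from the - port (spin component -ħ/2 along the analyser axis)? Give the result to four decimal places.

0.8214

For spin-½, the probability of finding spin-up along an axis at angle θ to the initial spin direction is cos²(θ/2); spin-down is sin²(θ/2).
θ = 130°, so P = sin²(65°) ≈ 0.8214.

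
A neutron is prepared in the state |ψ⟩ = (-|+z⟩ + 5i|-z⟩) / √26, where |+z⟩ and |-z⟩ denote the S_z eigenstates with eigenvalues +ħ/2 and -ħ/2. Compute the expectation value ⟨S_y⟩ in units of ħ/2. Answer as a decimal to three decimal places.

⟨σ_y⟩ = 2 Im(a* b)/(|a|²+|b|²) with a = -1, b = 5i.
a* b = -5i, so ⟨σ_y⟩ = -10/26.
⟨S_y⟩ = (ħ/2)·⟨σ_y⟩.

-0.385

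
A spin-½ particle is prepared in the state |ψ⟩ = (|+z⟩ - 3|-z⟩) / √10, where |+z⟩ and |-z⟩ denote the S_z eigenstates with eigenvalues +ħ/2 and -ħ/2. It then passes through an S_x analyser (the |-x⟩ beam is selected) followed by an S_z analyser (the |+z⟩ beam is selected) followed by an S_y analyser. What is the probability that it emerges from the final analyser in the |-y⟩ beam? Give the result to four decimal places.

First analyser (S_x): P(|-x⟩) = |⟨-x|ψ⟩|² = 16/20.
After stage 1 the state is |-x⟩; P(|+z⟩) = |⟨+z|-x⟩|² = 1/2.
After stage 2 the state is |+z⟩; P(|-y⟩) = |⟨-y|+z⟩|² = 1/2.
Joint probability = 16/20 × 1/2 × 1/2 = 0.2000.

0.2000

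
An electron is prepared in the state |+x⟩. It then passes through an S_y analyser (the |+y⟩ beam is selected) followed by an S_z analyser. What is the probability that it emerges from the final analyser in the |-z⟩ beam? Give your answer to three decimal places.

First analyser (S_y): from |+x⟩, P(|+y⟩) = 1/2.
After stage 1 the state is |+y⟩; P(|-z⟩) = |⟨-z|+y⟩|² = 1/2.
Joint probability = 1/2 × 1/2 = 0.250.

0.250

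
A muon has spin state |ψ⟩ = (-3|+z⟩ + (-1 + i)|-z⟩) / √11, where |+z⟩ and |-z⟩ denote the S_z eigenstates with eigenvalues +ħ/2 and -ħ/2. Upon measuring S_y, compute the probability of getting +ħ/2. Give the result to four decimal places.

0.2273

|+y⟩ = (|+z⟩ + i|-z⟩)/√2, so ⟨+y|ψ⟩ = (-2 + i) / (√2·√11).
P = |-2 + i|² / 22 = 5/22.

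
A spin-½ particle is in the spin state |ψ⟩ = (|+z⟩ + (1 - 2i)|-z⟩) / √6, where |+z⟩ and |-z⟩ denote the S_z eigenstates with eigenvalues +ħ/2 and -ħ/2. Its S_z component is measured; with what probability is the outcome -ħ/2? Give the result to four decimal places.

The -ħ/2 outcome corresponds to |-z⟩. Its amplitude in |ψ⟩ is (1 - 2i)/√6.
P = |1 - 2i|² / 6 = 5/6.

0.8333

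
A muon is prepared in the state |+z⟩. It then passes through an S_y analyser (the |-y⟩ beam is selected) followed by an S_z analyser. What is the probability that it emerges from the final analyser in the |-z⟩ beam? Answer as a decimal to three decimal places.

First analyser (S_y): from |+z⟩, P(|-y⟩) = 1/2.
After stage 1 the state is |-y⟩; P(|-z⟩) = |⟨-z|-y⟩|² = 1/2.
Joint probability = 1/2 × 1/2 = 0.250.

0.250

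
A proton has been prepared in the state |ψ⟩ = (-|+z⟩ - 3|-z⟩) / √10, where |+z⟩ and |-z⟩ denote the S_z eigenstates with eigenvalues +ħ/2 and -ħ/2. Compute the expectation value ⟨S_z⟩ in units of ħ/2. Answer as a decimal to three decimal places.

-0.800

⟨σ_z⟩ = |a|² - |b|² divided by |a|²+|b|², with a, b the |+z⟩, |-z⟩ amplitudes.
= (1 - 9)/10 = -8/10.
⟨S_z⟩ = (ħ/2)·⟨σ_z⟩.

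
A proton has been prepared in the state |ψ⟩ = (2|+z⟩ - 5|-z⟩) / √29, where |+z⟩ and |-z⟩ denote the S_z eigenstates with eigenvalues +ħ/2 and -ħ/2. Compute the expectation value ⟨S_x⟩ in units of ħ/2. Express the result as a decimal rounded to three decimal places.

-0.690

⟨σ_x⟩ = 2 Re(a* b)/(|a|²+|b|²) with a = 2, b = -5.
a* b = -10, so ⟨σ_x⟩ = -20/29.
⟨S_x⟩ = (ħ/2)·⟨σ_x⟩.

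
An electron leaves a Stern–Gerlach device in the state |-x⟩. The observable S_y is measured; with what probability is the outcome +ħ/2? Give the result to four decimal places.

In the S_z basis, |-x⟩ = (|↑⟩ - |↓⟩)/√2 and |+y⟩ = (|↑⟩ + i|↓⟩)/√2.
|⟨+y|-x⟩|² = 1/2.

0.5000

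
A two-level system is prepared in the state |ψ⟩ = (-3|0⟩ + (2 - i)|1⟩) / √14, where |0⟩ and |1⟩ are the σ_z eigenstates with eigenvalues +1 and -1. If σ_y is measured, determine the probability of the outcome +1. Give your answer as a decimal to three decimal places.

|+y⟩ = (|0⟩ + i|1⟩)/√2, so ⟨+y|ψ⟩ = (-4 - 2i) / (√2·√14).
P = |-4 - 2i|² / 28 = 20/28.

0.714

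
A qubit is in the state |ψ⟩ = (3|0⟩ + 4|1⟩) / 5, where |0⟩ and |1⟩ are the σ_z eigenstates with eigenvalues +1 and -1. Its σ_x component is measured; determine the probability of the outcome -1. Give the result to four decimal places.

|-x⟩ = (|0⟩ - |1⟩)/√2, so ⟨-x|ψ⟩ = (-1) / (√2·5).
P = |-1|² / 50 = 1/50.

0.0200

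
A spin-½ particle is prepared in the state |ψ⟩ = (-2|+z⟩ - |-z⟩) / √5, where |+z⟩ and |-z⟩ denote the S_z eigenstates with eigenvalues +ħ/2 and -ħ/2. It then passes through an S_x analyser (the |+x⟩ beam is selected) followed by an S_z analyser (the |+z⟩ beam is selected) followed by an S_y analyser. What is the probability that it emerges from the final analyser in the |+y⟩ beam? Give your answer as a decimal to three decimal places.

First analyser (S_x): P(|+x⟩) = |⟨+x|ψ⟩|² = 9/10.
After stage 1 the state is |+x⟩; P(|+z⟩) = |⟨+z|+x⟩|² = 1/2.
After stage 2 the state is |+z⟩; P(|+y⟩) = |⟨+y|+z⟩|² = 1/2.
Joint probability = 9/10 × 1/2 × 1/2 = 0.225.

0.225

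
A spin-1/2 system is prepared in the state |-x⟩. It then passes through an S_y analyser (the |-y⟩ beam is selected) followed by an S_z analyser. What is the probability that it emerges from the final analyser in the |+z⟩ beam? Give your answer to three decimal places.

First analyser (S_y): from |-x⟩, P(|-y⟩) = 1/2.
After stage 1 the state is |-y⟩; P(|+z⟩) = |⟨+z|-y⟩|² = 1/2.
Joint probability = 1/2 × 1/2 = 0.250.

0.250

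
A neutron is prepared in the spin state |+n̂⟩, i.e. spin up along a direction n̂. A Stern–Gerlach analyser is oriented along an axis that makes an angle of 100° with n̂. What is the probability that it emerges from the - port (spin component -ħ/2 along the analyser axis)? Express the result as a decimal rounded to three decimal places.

For spin-½, the probability of finding spin-up along an axis at angle θ to the initial spin direction is cos²(θ/2); spin-down is sin²(θ/2).
θ = 100°, so P = sin²(50°) ≈ 0.587.

0.587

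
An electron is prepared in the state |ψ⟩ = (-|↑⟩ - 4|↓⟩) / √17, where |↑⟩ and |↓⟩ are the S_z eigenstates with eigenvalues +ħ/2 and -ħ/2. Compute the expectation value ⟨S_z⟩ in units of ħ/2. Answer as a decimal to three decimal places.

⟨σ_z⟩ = |a|² - |b|² divided by |a|²+|b|², with a, b the |↑⟩, |↓⟩ amplitudes.
= (1 - 16)/17 = -15/17.
⟨S_z⟩ = (ħ/2)·⟨σ_z⟩.

-0.882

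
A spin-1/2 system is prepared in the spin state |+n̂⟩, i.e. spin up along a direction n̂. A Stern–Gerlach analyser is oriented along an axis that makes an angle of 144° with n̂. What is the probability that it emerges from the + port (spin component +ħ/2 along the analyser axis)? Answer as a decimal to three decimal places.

0.095

For spin-½, the probability of finding spin-up along an axis at angle θ to the initial spin direction is cos²(θ/2); spin-down is sin²(θ/2).
θ = 144°, so P = cos²(72°) ≈ 0.095.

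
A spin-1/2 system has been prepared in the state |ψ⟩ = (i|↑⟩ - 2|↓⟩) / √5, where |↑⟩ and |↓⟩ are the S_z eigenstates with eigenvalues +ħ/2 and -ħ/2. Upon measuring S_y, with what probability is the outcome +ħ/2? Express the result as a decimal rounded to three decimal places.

|+y⟩ = (|↑⟩ + i|↓⟩)/√2, so ⟨+y|ψ⟩ = (3i) / (√2·√5).
P = |3i|² / 10 = 9/10.

0.900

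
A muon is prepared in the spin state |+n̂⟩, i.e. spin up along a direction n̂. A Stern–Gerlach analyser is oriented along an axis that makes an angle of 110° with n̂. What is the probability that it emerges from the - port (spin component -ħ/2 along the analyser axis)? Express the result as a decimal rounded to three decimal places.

0.671

For spin-½, the probability of finding spin-up along an axis at angle θ to the initial spin direction is cos²(θ/2); spin-down is sin²(θ/2).
θ = 110°, so P = sin²(55°) ≈ 0.671.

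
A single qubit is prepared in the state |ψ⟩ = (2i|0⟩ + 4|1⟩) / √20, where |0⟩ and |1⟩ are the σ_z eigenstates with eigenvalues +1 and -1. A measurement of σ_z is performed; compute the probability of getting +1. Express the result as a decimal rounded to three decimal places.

The +1 outcome corresponds to |0⟩. Its amplitude in |ψ⟩ is 2i/√20.
P = |2i|² / 20 = 4/20.

0.200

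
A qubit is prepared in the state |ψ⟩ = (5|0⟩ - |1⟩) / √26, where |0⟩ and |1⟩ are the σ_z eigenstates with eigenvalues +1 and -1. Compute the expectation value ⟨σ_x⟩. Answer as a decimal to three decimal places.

⟨σ_x⟩ = 2 Re(a* b)/(|a|²+|b|²) with a = 5, b = -1.
a* b = -5, so ⟨σ_x⟩ = -10/26.

-0.385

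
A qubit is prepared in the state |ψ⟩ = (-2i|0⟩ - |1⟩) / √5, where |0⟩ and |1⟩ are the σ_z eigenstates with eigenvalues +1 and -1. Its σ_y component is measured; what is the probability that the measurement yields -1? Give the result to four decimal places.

|-y⟩ = (|0⟩ - i|1⟩)/√2, so ⟨-y|ψ⟩ = (-3i) / (√2·√5).
P = |-3i|² / 10 = 9/10.

0.9000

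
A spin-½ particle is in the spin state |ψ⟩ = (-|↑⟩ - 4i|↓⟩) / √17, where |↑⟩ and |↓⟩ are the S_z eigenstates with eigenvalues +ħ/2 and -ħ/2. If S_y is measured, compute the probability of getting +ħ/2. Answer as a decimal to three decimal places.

|+y⟩ = (|↑⟩ + i|↓⟩)/√2, so ⟨+y|ψ⟩ = (-5) / (√2·√17).
P = |-5|² / 34 = 25/34.

0.735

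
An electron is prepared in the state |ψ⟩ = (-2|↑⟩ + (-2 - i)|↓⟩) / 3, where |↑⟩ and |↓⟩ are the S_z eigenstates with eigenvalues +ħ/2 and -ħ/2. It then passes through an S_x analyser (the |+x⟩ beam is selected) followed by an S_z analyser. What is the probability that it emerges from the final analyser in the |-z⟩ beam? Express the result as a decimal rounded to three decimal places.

First analyser (S_x): P(|+x⟩) = |⟨+x|ψ⟩|² = 17/18.
After stage 1 the state is |+x⟩; P(|-z⟩) = |⟨-z|+x⟩|² = 1/2.
Joint probability = 17/18 × 1/2 = 0.472.

0.472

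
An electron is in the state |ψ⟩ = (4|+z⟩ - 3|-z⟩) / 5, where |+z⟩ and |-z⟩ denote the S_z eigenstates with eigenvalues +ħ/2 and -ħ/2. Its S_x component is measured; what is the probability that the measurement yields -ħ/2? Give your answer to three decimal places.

0.980

|-x⟩ = (|+z⟩ - |-z⟩)/√2, so ⟨-x|ψ⟩ = (7) / (√2·5).
P = |7|² / 50 = 49/50.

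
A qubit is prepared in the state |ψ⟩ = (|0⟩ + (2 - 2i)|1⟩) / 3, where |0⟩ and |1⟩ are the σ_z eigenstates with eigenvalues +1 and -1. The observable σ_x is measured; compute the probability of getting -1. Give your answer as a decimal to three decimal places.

0.278

|-x⟩ = (|0⟩ - |1⟩)/√2, so ⟨-x|ψ⟩ = (-1 + 2i) / (√2·3).
P = |-1 + 2i|² / 18 = 5/18.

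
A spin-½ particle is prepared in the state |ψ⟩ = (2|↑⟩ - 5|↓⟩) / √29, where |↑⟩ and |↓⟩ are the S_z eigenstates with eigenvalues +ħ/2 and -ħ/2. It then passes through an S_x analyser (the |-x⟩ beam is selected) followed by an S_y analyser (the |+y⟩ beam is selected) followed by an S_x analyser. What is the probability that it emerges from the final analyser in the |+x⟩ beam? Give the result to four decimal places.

First analyser (S_x): P(|-x⟩) = |⟨-x|ψ⟩|² = 49/58.
After stage 1 the state is |-x⟩; P(|+y⟩) = |⟨+y|-x⟩|² = 1/2.
After stage 2 the state is |+y⟩; P(|+x⟩) = |⟨+x|+y⟩|² = 1/2.
Joint probability = 49/58 × 1/2 × 1/2 = 0.2112.

0.2112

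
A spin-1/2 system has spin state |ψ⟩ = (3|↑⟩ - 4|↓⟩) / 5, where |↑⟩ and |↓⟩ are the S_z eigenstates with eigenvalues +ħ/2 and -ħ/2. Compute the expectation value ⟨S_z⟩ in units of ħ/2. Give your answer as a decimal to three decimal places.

⟨σ_z⟩ = |a|² - |b|² divided by |a|²+|b|², with a, b the |↑⟩, |↓⟩ amplitudes.
= (9 - 16)/25 = -7/25.
⟨S_z⟩ = (ħ/2)·⟨σ_z⟩.

-0.280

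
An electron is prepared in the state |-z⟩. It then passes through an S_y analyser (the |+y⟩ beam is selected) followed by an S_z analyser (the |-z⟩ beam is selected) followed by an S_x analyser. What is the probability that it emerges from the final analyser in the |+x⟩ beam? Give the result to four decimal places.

0.1250

First analyser (S_y): from |-z⟩, P(|+y⟩) = 1/2.
After stage 1 the state is |+y⟩; P(|-z⟩) = |⟨-z|+y⟩|² = 1/2.
After stage 2 the state is |-z⟩; P(|+x⟩) = |⟨+x|-z⟩|² = 1/2.
Joint probability = 1/2 × 1/2 × 1/2 = 0.1250.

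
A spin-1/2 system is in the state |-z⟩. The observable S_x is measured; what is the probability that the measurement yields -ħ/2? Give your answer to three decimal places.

0.500

In the S_z basis, |-z⟩ = |↓⟩ and |-x⟩ = (|↑⟩ - |↓⟩)/√2.
|⟨-x|-z⟩|² = 1/2.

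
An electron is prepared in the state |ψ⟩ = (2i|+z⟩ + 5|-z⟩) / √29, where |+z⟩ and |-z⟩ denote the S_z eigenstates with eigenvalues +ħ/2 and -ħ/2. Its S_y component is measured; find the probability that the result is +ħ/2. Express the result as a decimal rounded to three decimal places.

0.155

|+y⟩ = (|+z⟩ + i|-z⟩)/√2, so ⟨+y|ψ⟩ = (-3i) / (√2·√29).
P = |-3i|² / 58 = 9/58.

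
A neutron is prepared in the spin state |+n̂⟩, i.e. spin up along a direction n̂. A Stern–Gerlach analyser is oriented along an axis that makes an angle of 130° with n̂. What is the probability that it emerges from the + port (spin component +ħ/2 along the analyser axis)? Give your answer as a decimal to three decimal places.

For spin-½, the probability of finding spin-up along an axis at angle θ to the initial spin direction is cos²(θ/2); spin-down is sin²(θ/2).
θ = 130°, so P = cos²(65°) ≈ 0.179.

0.179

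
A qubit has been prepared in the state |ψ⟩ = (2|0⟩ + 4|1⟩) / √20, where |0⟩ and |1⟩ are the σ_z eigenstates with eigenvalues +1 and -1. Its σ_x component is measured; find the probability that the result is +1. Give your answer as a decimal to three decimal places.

0.900

|+x⟩ = (|0⟩ + |1⟩)/√2, so ⟨+x|ψ⟩ = (6) / (√2·√20).
P = |6|² / 40 = 36/40.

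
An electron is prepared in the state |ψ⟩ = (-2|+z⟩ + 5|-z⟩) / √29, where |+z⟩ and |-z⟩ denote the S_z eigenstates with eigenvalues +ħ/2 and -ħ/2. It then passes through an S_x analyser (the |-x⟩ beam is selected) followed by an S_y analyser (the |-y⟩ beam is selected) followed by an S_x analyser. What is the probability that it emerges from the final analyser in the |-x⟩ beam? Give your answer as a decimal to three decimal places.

0.211

First analyser (S_x): P(|-x⟩) = |⟨-x|ψ⟩|² = 49/58.
After stage 1 the state is |-x⟩; P(|-y⟩) = |⟨-y|-x⟩|² = 1/2.
After stage 2 the state is |-y⟩; P(|-x⟩) = |⟨-x|-y⟩|² = 1/2.
Joint probability = 49/58 × 1/2 × 1/2 = 0.211.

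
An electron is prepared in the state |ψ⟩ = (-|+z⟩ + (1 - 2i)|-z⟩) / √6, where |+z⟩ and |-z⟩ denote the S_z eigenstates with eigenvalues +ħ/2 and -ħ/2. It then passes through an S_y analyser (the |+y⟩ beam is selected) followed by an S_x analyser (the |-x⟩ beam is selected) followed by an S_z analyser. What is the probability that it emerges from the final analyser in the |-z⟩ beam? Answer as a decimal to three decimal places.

0.208

First analyser (S_y): P(|+y⟩) = |⟨+y|ψ⟩|² = 10/12.
After stage 1 the state is |+y⟩; P(|-x⟩) = |⟨-x|+y⟩|² = 1/2.
After stage 2 the state is |-x⟩; P(|-z⟩) = |⟨-z|-x⟩|² = 1/2.
Joint probability = 10/12 × 1/2 × 1/2 = 0.208.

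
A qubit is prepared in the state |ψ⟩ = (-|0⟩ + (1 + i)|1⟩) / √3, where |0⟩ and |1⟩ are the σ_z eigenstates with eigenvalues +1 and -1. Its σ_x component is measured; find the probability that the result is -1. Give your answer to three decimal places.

0.833

|-x⟩ = (|0⟩ - |1⟩)/√2, so ⟨-x|ψ⟩ = (-2 - i) / (√2·√3).
P = |-2 - i|² / 6 = 5/6.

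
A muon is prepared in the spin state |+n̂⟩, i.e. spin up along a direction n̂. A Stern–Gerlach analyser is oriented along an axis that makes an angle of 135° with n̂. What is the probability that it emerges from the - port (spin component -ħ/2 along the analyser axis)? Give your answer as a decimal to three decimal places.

For spin-½, the probability of finding spin-up along an axis at angle θ to the initial spin direction is cos²(θ/2); spin-down is sin²(θ/2).
θ = 135°, so P = sin²(67.5°) ≈ 0.854.

0.854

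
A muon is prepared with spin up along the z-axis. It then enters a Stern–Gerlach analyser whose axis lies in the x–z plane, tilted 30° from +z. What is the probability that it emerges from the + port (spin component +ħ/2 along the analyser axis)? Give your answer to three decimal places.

0.933

For spin-½, the probability of finding spin-up along an axis at angle θ to the initial spin direction is cos²(θ/2); spin-down is sin²(θ/2).
θ = 30°, so P = cos²(15°) ≈ 0.933.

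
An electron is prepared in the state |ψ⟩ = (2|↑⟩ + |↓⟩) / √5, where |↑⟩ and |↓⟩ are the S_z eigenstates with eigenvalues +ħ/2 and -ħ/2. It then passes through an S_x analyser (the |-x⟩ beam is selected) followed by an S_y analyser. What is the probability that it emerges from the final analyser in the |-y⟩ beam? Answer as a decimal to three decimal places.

0.050

First analyser (S_x): P(|-x⟩) = |⟨-x|ψ⟩|² = 1/10.
After stage 1 the state is |-x⟩; P(|-y⟩) = |⟨-y|-x⟩|² = 1/2.
Joint probability = 1/10 × 1/2 = 0.050.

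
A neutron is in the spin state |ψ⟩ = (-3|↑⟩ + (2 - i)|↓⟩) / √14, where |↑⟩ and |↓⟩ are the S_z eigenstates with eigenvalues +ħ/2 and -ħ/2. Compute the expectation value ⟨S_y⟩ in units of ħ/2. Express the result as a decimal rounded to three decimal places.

0.429

⟨σ_y⟩ = 2 Im(a* b)/(|a|²+|b|²) with a = -3, b = (2 - i).
a* b = (-6 + 3i), so ⟨σ_y⟩ = 6/14.
⟨S_y⟩ = (ħ/2)·⟨σ_y⟩.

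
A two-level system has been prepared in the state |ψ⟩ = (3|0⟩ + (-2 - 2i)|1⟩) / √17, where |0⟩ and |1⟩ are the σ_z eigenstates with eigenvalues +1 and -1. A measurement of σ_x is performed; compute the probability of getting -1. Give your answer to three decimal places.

|-x⟩ = (|0⟩ - |1⟩)/√2, so ⟨-x|ψ⟩ = (5 + 2i) / (√2·√17).
P = |5 + 2i|² / 34 = 29/34.

0.853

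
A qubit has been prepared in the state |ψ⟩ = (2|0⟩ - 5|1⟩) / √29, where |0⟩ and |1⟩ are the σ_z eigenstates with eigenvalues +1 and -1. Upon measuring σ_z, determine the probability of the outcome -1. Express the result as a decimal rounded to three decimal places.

0.862

The -1 outcome corresponds to |1⟩. Its amplitude in |ψ⟩ is -5/√29.
P = |-5|² / 29 = 25/29.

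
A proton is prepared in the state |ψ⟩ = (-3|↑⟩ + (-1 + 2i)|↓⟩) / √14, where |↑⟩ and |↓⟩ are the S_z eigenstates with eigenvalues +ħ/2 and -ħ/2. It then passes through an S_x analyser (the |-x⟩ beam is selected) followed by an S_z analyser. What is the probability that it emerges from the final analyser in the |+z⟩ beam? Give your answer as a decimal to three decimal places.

First analyser (S_x): P(|-x⟩) = |⟨-x|ψ⟩|² = 8/28.
After stage 1 the state is |-x⟩; P(|+z⟩) = |⟨+z|-x⟩|² = 1/2.
Joint probability = 8/28 × 1/2 = 0.143.

0.143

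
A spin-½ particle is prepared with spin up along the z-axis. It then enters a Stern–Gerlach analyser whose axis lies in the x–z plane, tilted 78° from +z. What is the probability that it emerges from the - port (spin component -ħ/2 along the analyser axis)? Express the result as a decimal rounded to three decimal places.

0.396

For spin-½, the probability of finding spin-up along an axis at angle θ to the initial spin direction is cos²(θ/2); spin-down is sin²(θ/2).
θ = 78°, so P = sin²(39°) ≈ 0.396.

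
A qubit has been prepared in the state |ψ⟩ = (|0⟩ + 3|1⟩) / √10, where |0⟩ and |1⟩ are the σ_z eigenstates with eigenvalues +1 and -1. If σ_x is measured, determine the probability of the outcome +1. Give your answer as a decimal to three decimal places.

|+x⟩ = (|0⟩ + |1⟩)/√2, so ⟨+x|ψ⟩ = (4) / (√2·√10).
P = |4|² / 20 = 16/20.

0.800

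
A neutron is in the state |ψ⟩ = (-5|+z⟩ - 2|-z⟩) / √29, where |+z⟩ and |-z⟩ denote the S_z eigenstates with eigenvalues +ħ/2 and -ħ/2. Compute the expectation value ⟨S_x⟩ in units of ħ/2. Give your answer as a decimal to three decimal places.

⟨σ_x⟩ = 2 Re(a* b)/(|a|²+|b|²) with a = -5, b = -2.
a* b = 10, so ⟨σ_x⟩ = 20/29.
⟨S_x⟩ = (ħ/2)·⟨σ_x⟩.

0.690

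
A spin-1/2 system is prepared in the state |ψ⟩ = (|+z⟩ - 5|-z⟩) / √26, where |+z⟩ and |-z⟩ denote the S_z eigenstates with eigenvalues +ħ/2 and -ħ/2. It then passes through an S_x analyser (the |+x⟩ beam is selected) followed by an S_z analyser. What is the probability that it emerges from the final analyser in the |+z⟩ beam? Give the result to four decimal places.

0.1538

First analyser (S_x): P(|+x⟩) = |⟨+x|ψ⟩|² = 16/52.
After stage 1 the state is |+x⟩; P(|+z⟩) = |⟨+z|+x⟩|² = 1/2.
Joint probability = 16/52 × 1/2 = 0.1538.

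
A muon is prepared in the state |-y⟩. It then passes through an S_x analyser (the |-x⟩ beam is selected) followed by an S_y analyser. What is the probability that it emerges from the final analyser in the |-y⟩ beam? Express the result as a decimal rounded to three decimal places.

First analyser (S_x): from |-y⟩, P(|-x⟩) = 1/2.
After stage 1 the state is |-x⟩; P(|-y⟩) = |⟨-y|-x⟩|² = 1/2.
Joint probability = 1/2 × 1/2 = 0.250.

0.250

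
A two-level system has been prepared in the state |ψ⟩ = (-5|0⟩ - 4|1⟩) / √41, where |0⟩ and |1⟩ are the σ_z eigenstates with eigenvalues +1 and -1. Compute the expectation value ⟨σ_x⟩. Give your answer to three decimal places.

0.976

⟨σ_x⟩ = 2 Re(a* b)/(|a|²+|b|²) with a = -5, b = -4.
a* b = 20, so ⟨σ_x⟩ = 40/41.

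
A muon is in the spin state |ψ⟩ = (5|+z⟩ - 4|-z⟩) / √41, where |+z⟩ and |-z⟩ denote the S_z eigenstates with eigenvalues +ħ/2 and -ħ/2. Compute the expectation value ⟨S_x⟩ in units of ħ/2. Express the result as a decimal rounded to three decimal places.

⟨σ_x⟩ = 2 Re(a* b)/(|a|²+|b|²) with a = 5, b = -4.
a* b = -20, so ⟨σ_x⟩ = -40/41.
⟨S_x⟩ = (ħ/2)·⟨σ_x⟩.

-0.976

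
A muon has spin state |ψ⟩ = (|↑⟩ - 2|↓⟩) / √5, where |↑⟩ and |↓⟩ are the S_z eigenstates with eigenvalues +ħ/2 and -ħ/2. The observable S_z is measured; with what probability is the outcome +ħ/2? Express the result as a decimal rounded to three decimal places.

The +ħ/2 outcome corresponds to |↑⟩. Its amplitude in |ψ⟩ is 1/√5.
P = |1|² / 5 = 1/5.

0.200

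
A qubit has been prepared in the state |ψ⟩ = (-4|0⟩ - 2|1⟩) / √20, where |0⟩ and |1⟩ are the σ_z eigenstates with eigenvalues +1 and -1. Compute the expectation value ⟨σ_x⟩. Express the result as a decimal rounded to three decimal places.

0.800

⟨σ_x⟩ = 2 Re(a* b)/(|a|²+|b|²) with a = -4, b = -2.
a* b = 8, so ⟨σ_x⟩ = 16/20.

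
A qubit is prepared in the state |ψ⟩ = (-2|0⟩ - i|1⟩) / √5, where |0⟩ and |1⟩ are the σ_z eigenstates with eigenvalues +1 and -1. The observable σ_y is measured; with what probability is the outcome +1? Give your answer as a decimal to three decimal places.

0.900

|+y⟩ = (|0⟩ + i|1⟩)/√2, so ⟨+y|ψ⟩ = (-3) / (√2·√5).
P = |-3|² / 10 = 9/10.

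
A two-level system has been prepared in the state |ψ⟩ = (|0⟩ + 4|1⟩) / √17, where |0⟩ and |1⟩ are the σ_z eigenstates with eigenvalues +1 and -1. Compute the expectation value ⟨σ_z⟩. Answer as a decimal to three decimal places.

⟨σ_z⟩ = |a|² - |b|² divided by |a|²+|b|², with a, b the |0⟩, |1⟩ amplitudes.
= (1 - 16)/17 = -15/17.

-0.882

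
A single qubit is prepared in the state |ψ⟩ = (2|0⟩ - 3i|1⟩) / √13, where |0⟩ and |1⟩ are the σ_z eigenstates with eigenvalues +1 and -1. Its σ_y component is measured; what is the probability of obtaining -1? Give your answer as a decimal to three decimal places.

0.962

|-y⟩ = (|0⟩ - i|1⟩)/√2, so ⟨-y|ψ⟩ = (5) / (√2·√13).
P = |5|² / 26 = 25/26.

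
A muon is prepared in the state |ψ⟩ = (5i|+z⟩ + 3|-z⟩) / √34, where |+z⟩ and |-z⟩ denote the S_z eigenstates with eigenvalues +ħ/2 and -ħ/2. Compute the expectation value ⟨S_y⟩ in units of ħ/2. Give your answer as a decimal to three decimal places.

⟨σ_y⟩ = 2 Im(a* b)/(|a|²+|b|²) with a = 5i, b = 3.
a* b = -15i, so ⟨σ_y⟩ = -30/34.
⟨S_y⟩ = (ħ/2)·⟨σ_y⟩.

-0.882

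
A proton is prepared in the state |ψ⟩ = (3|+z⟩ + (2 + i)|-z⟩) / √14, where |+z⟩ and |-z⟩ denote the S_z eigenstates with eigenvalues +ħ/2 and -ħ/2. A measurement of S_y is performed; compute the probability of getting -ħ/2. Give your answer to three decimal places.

0.286

|-y⟩ = (|+z⟩ - i|-z⟩)/√2, so ⟨-y|ψ⟩ = (2 + 2i) / (√2·√14).
P = |2 + 2i|² / 28 = 8/28.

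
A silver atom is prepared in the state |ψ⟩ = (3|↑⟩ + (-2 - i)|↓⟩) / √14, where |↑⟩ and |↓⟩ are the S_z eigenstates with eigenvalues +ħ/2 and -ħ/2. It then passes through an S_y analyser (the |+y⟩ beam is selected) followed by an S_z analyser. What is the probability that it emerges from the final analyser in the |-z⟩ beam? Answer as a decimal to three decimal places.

0.143

First analyser (S_y): P(|+y⟩) = |⟨+y|ψ⟩|² = 8/28.
After stage 1 the state is |+y⟩; P(|-z⟩) = |⟨-z|+y⟩|² = 1/2.
Joint probability = 8/28 × 1/2 = 0.143.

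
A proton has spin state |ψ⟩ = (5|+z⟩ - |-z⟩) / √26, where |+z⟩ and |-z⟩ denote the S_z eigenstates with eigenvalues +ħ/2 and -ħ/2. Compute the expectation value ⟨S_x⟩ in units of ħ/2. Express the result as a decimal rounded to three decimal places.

⟨σ_x⟩ = 2 Re(a* b)/(|a|²+|b|²) with a = 5, b = -1.
a* b = -5, so ⟨σ_x⟩ = -10/26.
⟨S_x⟩ = (ħ/2)·⟨σ_x⟩.

-0.385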